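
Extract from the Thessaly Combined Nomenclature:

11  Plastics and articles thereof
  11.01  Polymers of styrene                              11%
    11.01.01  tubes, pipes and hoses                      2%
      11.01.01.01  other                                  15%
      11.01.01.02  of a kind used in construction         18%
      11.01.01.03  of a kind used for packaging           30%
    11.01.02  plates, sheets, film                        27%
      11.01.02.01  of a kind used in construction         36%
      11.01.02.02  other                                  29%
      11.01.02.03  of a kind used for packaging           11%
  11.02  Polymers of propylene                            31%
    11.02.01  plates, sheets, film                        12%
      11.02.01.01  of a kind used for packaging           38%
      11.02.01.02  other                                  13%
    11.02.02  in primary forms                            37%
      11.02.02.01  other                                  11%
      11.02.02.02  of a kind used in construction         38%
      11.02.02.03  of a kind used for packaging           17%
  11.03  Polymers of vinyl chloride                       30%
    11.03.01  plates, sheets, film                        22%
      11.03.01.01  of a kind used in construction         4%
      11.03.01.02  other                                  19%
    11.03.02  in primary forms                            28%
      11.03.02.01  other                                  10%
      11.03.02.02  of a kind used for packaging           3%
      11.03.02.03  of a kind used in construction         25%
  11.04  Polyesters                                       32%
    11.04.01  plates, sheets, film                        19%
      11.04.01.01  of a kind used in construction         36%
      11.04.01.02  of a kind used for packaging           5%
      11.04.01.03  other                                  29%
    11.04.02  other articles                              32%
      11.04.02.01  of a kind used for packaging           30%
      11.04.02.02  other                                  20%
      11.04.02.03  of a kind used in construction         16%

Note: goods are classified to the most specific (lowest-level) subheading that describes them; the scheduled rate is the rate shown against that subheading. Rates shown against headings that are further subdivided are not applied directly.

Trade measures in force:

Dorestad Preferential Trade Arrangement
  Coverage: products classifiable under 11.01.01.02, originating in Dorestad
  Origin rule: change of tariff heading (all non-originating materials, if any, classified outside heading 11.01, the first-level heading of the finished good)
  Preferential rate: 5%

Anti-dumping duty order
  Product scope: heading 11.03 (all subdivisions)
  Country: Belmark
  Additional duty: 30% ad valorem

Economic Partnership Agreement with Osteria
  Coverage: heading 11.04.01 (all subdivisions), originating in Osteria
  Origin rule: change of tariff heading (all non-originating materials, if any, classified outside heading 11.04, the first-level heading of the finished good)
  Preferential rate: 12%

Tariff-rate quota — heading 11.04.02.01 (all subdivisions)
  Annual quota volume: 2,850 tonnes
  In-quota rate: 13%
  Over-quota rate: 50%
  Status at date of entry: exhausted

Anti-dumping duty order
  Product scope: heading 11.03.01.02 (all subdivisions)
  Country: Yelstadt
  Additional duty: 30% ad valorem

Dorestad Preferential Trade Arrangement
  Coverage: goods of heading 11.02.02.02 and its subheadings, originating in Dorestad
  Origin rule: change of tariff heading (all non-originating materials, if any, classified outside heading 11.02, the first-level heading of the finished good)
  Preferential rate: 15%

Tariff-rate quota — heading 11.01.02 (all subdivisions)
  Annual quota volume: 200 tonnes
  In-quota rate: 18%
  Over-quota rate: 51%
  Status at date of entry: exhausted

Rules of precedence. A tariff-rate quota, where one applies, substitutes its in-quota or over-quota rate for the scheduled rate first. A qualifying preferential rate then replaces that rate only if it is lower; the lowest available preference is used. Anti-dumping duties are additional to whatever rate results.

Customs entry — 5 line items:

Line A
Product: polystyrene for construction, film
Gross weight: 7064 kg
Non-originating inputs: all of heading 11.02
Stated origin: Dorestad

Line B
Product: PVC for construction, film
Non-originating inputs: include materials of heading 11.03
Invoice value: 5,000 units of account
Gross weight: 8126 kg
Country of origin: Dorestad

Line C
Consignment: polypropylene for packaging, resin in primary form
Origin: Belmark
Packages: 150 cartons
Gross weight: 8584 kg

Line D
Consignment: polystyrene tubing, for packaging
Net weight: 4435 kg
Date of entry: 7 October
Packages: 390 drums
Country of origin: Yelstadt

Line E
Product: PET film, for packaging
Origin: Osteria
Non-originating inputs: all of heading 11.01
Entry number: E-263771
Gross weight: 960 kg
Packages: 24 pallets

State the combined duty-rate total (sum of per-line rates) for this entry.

Line A: polystyrene → 11.01; film → 11.01.02; for construction → 11.01.02.01. Scheduled 36%. quota on 11.01.02 exhausted → over-quota 51%; Dorestad agreement on 11.01.01.02: 11.01.02.01 not covered; Dorestad agreement on 11.02.02.02: 11.01.02.01 not covered. → 51%.
Line B: PVC → 11.03; film → 11.03.01; for construction → 11.03.01.01. Scheduled 4%. Dorestad agreement on 11.01.01.02: 11.03.01.01 not covered; Dorestad agreement on 11.02.02.02: 11.03.01.01 not covered. → 4%.
Line C: polypropylene → 11.02; resin in primary form → 11.02.02; for packaging → 11.02.02.03. Scheduled 17%. No special measure applies. → 17%.
Line D: polystyrene → 11.01; tubing → 11.01.01; for packaging → 11.01.01.03. Scheduled 30%. No special measure applies. → 30%.
Line E: PET → 11.04; film → 11.04.01; for packaging → 11.04.01.02. Scheduled 5%. Osteria agreement on 11.04.01: CTH met → 12% available; preference 12% not lower than 5% → no reduction. → 5%.
Sum: 51% + 4% + 17% + 30% + 5% = 107%.

107%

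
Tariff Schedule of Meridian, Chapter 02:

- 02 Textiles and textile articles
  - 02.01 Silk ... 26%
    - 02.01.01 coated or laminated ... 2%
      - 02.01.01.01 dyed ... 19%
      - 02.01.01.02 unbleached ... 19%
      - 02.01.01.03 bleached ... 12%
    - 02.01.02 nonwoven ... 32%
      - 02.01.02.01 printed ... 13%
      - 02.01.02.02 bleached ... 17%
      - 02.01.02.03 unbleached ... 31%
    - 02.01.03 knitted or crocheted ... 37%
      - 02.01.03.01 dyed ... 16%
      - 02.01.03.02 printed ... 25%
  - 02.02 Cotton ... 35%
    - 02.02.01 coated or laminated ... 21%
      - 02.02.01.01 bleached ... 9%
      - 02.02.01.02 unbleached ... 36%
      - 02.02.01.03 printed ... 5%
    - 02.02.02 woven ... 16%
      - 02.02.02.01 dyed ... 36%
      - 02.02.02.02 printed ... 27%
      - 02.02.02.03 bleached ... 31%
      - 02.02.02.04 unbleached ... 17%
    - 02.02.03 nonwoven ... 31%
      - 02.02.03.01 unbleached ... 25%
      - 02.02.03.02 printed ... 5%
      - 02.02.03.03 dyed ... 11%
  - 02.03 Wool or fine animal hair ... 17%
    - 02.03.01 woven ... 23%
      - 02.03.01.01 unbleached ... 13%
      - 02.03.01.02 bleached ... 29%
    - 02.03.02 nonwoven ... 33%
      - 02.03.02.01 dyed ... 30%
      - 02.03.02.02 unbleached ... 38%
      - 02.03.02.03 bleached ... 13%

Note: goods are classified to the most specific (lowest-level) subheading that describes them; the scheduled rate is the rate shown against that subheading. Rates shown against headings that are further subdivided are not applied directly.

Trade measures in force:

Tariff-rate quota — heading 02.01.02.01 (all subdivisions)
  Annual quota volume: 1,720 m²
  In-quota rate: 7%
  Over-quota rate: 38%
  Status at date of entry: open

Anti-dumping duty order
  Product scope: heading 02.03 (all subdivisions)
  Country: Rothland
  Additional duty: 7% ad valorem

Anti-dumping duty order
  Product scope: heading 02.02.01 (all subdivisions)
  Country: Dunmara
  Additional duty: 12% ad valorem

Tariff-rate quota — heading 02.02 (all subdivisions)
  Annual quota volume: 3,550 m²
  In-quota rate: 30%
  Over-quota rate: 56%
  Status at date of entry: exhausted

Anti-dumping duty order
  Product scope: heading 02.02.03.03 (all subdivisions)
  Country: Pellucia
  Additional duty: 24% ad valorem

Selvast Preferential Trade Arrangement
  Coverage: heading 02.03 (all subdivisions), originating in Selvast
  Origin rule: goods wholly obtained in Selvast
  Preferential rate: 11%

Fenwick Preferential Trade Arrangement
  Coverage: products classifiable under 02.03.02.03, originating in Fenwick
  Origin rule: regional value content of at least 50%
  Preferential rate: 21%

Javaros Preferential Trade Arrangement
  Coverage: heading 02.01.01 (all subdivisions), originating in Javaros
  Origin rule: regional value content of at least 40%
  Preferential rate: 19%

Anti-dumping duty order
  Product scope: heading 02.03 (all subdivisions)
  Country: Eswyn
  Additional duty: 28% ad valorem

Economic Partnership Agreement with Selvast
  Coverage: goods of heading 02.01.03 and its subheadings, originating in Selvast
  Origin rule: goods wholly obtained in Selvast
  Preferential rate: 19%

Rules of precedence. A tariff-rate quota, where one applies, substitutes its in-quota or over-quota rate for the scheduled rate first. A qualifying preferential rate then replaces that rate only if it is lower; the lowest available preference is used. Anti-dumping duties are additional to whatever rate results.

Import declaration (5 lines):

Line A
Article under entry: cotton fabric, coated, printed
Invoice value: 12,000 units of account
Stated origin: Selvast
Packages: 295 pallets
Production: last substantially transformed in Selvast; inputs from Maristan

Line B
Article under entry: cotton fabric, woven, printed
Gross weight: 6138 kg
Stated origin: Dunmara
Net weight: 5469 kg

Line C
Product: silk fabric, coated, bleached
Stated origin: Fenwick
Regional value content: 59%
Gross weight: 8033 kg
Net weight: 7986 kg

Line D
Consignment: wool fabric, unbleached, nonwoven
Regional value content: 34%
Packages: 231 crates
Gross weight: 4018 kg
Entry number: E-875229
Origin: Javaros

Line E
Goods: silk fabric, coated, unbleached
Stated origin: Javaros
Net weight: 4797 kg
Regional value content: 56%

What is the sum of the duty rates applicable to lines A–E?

Line A: cotton → 02.02; coated → 02.02.01; printed → 02.02.01.03. Scheduled 5%. quota on 02.02 exhausted → over-quota 56%; Selvast agreement on 02.03: 02.02.01.03 not covered; Selvast agreement on 02.01.03: 02.02.01.03 not covered. → 56%.
Line B: cotton → 02.02; woven → 02.02.02; printed → 02.02.02.02. Scheduled 27%. quota on 02.02 exhausted → over-quota 56%. → 56%.
Line C: silk → 02.01; coated → 02.01.01; bleached → 02.01.01.03. Scheduled 12%. Fenwick agreement on 02.03.02.03: 02.01.01.03 not covered. → 12%.
Line D: wool → 02.03; nonwoven → 02.03.02; unbleached → 02.03.02.02. Scheduled 38%. Javaros agreement on 02.01.01: 02.03.02.02 not covered. → 38%.
Line E: silk → 02.01; coated → 02.01.01; unbleached → 02.01.01.02. Scheduled 19%. Javaros agreement on 02.01.01: RVC ≥ 40% → 19% available; preference 19% not lower than 19% → no reduction. → 19%.
Sum: 56% + 56% + 12% + 38% + 19% = 181%.

181%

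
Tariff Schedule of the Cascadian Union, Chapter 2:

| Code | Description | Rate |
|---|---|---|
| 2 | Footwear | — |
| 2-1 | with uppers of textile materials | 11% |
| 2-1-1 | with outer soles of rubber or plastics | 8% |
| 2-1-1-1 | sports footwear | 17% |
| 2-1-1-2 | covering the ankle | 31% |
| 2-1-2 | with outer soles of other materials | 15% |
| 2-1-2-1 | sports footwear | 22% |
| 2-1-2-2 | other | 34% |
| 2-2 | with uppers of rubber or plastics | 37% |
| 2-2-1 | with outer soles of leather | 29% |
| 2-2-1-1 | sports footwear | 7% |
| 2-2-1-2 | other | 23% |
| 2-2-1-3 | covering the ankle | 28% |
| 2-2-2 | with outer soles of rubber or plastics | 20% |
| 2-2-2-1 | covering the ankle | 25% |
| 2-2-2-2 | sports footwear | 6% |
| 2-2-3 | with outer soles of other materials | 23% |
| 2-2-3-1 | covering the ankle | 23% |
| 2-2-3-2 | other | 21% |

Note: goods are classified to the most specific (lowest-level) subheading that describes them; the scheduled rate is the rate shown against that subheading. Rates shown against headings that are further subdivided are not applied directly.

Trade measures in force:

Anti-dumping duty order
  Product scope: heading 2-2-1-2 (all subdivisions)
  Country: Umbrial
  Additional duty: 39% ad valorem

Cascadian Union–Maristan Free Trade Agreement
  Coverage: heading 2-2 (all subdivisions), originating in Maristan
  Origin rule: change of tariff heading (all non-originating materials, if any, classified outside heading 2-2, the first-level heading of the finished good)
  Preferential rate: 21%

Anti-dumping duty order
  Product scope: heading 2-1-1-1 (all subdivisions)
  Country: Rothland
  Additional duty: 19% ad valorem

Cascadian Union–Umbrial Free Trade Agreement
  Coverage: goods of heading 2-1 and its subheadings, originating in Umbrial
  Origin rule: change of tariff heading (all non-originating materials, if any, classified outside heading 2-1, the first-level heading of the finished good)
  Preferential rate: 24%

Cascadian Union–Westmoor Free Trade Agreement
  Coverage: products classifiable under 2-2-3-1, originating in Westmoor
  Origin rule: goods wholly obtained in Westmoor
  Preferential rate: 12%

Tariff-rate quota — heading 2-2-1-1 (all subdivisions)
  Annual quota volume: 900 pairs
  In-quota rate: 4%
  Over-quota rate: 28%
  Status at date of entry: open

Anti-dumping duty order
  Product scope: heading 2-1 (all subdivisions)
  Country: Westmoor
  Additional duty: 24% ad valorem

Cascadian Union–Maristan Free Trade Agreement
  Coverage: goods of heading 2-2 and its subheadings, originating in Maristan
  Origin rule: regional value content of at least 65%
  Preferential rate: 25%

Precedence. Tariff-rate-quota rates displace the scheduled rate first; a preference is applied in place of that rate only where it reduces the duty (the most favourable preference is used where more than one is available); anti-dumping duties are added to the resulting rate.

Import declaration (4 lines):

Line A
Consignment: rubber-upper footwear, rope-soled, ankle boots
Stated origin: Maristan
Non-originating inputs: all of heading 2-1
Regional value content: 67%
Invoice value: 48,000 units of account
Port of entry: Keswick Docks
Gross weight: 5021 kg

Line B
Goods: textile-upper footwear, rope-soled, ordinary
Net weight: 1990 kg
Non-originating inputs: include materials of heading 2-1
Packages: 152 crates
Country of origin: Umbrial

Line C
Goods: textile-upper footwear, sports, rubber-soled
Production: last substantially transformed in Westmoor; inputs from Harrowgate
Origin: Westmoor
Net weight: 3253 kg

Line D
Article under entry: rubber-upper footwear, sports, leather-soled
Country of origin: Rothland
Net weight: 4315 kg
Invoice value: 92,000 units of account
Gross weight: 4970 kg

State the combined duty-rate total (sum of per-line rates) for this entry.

Line A: rubber-upper → 2-2; rope-soled → 2-2-3; ankle boots → 2-2-3-1. Scheduled 23%. Maristan agreement on 2-2: CTH met → 21% available; Maristan agreement on 2-2: RVC ≥ 65% → 25% available; preferential 21%. → 21%.
Line B: textile-upper → 2-1; rope-soled → 2-1-2; ordinary → 2-1-2-2. Scheduled 34%. Umbrial agreement on 2-1: CTH not met. → 34%.
Line C: textile-upper → 2-1; rubber-soled → 2-1-1; sports → 2-1-1-1. Scheduled 17%. Westmoor agreement on 2-2-3-1: 2-1-1-1 not covered; anti-dumping (Westmoor, 2-1): +24%; total 17% + 24% = 41%. → 41%.
Line D: rubber-upper → 2-2; leather-soled → 2-2-1; sports → 2-2-1-1. Scheduled 7%. quota on 2-2-1-1 open → in-quota 4%. → 4%.
Sum: 21% + 34% + 41% + 4% = 100%.

100%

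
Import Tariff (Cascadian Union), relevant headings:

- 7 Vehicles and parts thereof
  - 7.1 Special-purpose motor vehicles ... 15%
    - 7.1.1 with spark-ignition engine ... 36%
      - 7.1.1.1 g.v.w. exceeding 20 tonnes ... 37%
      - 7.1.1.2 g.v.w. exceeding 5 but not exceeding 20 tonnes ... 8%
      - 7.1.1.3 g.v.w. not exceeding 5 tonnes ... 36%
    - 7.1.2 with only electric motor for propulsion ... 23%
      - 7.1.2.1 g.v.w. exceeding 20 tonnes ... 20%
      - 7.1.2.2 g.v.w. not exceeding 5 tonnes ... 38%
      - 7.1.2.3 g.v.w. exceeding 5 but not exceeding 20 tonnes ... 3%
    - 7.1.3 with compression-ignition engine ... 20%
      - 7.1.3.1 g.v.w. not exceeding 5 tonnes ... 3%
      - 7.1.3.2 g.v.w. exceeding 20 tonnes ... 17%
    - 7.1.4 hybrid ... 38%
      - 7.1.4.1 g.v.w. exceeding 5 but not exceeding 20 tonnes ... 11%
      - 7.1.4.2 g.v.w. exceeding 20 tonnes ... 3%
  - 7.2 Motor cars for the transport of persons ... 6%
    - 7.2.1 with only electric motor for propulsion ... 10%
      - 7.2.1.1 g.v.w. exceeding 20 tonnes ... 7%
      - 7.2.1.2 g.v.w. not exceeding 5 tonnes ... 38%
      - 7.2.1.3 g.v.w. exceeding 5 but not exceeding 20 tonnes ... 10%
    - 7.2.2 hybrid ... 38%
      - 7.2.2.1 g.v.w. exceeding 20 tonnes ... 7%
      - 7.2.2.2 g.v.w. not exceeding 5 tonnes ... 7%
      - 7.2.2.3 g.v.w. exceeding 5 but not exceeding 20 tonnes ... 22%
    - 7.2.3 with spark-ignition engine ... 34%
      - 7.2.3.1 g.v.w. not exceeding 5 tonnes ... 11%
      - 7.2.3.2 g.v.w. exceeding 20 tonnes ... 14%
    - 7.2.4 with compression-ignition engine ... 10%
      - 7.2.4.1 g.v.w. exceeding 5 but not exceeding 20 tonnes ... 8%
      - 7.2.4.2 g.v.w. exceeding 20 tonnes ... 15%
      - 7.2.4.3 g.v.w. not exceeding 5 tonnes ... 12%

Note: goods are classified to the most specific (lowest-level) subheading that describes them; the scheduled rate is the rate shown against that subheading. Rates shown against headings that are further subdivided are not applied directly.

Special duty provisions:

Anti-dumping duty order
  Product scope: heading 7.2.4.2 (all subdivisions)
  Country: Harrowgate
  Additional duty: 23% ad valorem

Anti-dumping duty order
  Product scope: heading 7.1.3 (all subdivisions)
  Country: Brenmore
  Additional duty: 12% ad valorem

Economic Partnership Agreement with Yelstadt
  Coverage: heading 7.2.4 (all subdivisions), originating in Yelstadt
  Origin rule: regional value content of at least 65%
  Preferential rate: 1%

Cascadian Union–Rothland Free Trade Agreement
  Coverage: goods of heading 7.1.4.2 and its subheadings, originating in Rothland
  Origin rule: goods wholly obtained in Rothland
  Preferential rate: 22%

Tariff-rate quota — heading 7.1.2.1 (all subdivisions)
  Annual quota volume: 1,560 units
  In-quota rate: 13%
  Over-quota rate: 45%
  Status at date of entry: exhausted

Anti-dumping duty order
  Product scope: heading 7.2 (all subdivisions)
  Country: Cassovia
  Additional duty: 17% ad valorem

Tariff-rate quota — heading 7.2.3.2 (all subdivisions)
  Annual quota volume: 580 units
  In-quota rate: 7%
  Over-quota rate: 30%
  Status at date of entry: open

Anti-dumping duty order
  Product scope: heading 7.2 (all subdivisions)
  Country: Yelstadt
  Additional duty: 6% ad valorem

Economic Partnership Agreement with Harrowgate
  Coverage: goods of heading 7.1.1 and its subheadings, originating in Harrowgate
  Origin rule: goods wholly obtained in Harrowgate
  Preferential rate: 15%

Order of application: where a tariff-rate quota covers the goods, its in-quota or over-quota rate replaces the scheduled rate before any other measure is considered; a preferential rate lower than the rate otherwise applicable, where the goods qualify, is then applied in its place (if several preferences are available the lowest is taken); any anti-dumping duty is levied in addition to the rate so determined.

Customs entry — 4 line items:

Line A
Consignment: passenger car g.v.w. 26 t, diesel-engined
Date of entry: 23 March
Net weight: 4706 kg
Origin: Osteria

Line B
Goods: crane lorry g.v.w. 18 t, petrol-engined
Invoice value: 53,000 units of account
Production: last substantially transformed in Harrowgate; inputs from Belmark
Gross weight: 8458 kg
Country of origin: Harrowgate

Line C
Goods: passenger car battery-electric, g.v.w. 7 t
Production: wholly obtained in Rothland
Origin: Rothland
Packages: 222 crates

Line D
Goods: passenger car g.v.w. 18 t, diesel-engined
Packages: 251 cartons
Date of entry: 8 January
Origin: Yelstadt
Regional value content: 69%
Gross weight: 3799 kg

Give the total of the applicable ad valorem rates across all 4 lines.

40%

Line A: passenger car → 7.2; diesel-engined → 7.2.4; g.v.w. 26 t → 7.2.4.2. Scheduled 15%. No special measure applies. → 15%.
Line B: crane lorry → 7.1; petrol-engined → 7.1.1; g.v.w. 18 t → 7.1.1.2. Scheduled 8%. Harrowgate agreement on 7.1.1: not wholly obtained. → 8%.
Line C: passenger car → 7.2; battery-electric → 7.2.1; g.v.w. 7 t → 7.2.1.3. Scheduled 10%. Rothland agreement on 7.1.4.2: 7.2.1.3 not covered. → 10%.
Line D: passenger car → 7.2; diesel-engined → 7.2.4; g.v.w. 18 t → 7.2.4.1. Scheduled 8%. Yelstadt agreement on 7.2.4: RVC ≥ 65% → 1% available; preferential 1%; anti-dumping (Yelstadt, 7.2): +6%; total 1% + 6% = 7%. → 7%.
Sum: 15% + 8% + 10% + 7% = 40%.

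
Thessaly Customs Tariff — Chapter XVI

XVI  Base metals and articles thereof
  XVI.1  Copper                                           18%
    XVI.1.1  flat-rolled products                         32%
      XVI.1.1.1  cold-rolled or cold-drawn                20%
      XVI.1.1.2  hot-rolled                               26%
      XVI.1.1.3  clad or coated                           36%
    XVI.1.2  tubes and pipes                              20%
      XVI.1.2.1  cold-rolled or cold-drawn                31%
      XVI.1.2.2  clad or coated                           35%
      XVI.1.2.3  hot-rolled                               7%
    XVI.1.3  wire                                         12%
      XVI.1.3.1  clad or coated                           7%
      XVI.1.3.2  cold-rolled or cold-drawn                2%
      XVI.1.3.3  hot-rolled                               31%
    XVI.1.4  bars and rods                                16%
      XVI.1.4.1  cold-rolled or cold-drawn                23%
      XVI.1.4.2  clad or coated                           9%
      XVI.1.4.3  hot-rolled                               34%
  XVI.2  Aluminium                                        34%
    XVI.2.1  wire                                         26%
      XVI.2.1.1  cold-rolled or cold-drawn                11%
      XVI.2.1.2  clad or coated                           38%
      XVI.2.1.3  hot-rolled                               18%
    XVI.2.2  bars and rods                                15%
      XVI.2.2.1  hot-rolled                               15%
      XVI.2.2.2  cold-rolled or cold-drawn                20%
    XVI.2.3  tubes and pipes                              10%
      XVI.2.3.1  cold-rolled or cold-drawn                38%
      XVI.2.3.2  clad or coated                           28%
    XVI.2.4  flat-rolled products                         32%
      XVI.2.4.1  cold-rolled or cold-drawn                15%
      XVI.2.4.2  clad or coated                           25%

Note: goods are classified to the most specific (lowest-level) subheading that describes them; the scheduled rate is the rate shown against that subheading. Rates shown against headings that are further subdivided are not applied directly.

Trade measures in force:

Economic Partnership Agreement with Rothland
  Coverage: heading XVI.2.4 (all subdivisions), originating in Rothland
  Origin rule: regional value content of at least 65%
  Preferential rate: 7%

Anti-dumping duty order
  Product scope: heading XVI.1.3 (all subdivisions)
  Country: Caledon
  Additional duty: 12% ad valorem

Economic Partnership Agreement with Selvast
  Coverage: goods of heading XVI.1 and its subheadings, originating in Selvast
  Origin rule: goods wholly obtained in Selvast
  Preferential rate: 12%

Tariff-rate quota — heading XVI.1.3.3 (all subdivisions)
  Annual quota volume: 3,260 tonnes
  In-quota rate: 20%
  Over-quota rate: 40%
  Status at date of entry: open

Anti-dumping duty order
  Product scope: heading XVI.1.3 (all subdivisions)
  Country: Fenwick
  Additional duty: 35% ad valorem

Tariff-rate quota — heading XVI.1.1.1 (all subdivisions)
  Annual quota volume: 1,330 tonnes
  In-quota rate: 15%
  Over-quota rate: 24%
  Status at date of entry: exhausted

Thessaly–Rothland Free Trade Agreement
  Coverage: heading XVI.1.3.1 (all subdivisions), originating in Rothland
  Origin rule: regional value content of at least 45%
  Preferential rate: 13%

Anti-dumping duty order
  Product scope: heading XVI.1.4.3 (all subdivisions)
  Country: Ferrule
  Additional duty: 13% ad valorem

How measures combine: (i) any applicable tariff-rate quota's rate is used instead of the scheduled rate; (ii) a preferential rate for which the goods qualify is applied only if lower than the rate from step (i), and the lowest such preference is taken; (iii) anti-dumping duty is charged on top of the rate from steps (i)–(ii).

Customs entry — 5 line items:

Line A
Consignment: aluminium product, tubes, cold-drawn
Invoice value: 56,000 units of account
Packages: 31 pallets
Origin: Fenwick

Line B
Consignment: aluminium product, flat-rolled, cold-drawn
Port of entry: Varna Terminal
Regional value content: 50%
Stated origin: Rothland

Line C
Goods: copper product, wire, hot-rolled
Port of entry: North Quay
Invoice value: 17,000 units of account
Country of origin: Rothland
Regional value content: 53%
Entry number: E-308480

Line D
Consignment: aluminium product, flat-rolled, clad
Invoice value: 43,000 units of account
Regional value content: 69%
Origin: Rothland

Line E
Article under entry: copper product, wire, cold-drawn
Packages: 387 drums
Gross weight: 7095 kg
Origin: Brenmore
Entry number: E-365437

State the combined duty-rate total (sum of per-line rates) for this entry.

Line A: aluminium → XVI.2; tubes → XVI.2.3; cold-drawn → XVI.2.3.1. Scheduled 38%. No special measure applies. → 38%.
Line B: aluminium → XVI.2; flat-rolled → XVI.2.4; cold-drawn → XVI.2.4.1. Scheduled 15%. Rothland agreement on XVI.2.4: RVC < 65%; Rothland agreement on XVI.1.3.1: XVI.2.4.1 not covered. → 15%.
Line C: copper → XVI.1; wire → XVI.1.3; hot-rolled → XVI.1.3.3. Scheduled 31%. quota on XVI.1.3.3 open → in-quota 20%; Rothland agreement on XVI.2.4: XVI.1.3.3 not covered; Rothland agreement on XVI.1.3.1: XVI.1.3.3 not covered. → 20%.
Line D: aluminium → XVI.2; flat-rolled → XVI.2.4; clad → XVI.2.4.2. Scheduled 25%. Rothland agreement on XVI.2.4: RVC ≥ 65% → 7% available; Rothland agreement on XVI.1.3.1: XVI.2.4.2 not covered; preferential 7%. → 7%.
Line E: copper → XVI.1; wire → XVI.1.3; cold-drawn → XVI.1.3.2. Scheduled 2%. No special measure applies. → 2%.
Sum: 38% + 15% + 20% + 7% + 2% = 82%.

82%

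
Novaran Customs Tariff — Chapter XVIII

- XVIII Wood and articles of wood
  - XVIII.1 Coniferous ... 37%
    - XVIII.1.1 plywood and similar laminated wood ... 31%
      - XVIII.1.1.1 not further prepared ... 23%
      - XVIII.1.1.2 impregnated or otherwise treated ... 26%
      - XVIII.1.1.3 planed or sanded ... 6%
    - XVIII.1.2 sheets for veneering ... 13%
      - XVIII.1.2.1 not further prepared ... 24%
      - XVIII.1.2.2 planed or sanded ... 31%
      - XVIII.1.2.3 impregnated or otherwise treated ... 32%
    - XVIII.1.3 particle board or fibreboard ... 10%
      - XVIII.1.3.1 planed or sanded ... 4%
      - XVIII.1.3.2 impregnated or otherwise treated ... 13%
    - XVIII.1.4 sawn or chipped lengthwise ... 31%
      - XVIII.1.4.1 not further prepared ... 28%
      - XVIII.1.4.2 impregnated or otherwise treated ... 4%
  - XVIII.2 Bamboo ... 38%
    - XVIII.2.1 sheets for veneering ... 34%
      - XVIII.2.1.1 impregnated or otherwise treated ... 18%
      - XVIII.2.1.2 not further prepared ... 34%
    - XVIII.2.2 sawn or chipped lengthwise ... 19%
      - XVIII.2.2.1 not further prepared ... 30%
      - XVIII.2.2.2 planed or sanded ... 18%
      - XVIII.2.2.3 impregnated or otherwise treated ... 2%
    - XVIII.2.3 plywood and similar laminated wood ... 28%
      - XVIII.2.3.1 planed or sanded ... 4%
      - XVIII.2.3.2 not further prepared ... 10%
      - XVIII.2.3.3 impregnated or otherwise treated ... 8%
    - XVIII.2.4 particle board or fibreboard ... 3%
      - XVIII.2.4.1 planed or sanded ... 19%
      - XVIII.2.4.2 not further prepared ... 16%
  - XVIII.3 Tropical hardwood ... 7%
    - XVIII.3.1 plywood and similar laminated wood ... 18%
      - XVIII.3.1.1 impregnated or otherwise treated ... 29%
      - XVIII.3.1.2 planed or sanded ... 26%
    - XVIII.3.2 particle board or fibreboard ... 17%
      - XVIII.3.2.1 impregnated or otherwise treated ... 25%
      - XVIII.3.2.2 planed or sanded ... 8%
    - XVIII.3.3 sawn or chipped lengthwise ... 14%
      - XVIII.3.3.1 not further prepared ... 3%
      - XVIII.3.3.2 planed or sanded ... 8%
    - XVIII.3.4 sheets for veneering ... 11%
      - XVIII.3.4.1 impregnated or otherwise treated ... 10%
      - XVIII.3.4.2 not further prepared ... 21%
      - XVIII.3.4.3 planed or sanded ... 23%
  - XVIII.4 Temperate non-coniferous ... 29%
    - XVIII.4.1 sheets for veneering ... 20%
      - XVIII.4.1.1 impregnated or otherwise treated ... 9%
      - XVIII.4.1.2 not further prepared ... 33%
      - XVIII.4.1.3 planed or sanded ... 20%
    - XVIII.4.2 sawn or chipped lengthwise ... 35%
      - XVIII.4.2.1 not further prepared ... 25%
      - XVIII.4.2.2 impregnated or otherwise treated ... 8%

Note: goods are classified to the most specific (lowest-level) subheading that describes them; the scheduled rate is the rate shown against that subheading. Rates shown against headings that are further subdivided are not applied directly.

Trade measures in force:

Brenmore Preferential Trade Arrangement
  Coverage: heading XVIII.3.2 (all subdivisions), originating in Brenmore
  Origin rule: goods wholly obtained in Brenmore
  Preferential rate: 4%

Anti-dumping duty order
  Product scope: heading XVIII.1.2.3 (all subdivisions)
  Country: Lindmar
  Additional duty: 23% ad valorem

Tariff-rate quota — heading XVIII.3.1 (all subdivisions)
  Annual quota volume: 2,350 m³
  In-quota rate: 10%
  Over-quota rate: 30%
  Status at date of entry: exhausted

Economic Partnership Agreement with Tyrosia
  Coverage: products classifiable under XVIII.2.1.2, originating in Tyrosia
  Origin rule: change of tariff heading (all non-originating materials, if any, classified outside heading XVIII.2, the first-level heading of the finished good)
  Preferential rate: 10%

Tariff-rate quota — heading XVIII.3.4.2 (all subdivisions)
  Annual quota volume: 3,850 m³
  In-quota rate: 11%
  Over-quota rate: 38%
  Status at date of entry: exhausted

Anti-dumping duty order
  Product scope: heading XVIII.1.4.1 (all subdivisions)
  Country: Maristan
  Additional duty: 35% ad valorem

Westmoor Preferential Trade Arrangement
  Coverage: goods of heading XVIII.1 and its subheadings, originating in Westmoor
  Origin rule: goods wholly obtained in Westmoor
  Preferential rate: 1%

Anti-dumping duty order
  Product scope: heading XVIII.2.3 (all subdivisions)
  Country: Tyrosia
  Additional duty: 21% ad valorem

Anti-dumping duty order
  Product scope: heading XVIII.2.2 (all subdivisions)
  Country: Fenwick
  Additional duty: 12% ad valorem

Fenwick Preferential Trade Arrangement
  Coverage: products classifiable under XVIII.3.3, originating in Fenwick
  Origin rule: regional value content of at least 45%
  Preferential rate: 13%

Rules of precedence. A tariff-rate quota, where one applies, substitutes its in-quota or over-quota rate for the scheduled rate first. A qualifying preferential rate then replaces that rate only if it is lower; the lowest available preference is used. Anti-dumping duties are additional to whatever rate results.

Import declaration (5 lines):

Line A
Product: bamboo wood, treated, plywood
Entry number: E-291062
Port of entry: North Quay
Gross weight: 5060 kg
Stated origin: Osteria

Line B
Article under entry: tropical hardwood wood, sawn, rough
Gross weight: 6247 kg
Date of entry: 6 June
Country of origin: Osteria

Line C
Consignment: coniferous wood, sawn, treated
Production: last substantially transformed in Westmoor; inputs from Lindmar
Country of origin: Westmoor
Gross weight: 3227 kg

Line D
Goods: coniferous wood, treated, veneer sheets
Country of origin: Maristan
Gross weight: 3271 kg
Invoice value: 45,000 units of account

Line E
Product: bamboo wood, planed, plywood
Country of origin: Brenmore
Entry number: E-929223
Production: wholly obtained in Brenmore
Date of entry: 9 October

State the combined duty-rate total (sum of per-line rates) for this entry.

51%

Line A: bamboo → XVIII.2; plywood → XVIII.2.3; treated → XVIII.2.3.3. Scheduled 8%. No special measure applies. → 8%.
Line B: tropical hardwood → XVIII.3; sawn → XVIII.3.3; rough → XVIII.3.3.1. Scheduled 3%. No special measure applies. → 3%.
Line C: coniferous → XVIII.1; sawn → XVIII.1.4; treated → XVIII.1.4.2. Scheduled 4%. Westmoor agreement on XVIII.1: not wholly obtained. → 4%.
Line D: coniferous → XVIII.1; veneer sheets → XVIII.1.2; treated → XVIII.1.2.3. Scheduled 32%. No special measure applies. → 32%.
Line E: bamboo → XVIII.2; plywood → XVIII.2.3; planed → XVIII.2.3.1. Scheduled 4%. Brenmore agreement on XVIII.3.2: XVIII.2.3.1 not covered. → 4%.
Sum: 8% + 3% + 4% + 32% + 4% = 51%.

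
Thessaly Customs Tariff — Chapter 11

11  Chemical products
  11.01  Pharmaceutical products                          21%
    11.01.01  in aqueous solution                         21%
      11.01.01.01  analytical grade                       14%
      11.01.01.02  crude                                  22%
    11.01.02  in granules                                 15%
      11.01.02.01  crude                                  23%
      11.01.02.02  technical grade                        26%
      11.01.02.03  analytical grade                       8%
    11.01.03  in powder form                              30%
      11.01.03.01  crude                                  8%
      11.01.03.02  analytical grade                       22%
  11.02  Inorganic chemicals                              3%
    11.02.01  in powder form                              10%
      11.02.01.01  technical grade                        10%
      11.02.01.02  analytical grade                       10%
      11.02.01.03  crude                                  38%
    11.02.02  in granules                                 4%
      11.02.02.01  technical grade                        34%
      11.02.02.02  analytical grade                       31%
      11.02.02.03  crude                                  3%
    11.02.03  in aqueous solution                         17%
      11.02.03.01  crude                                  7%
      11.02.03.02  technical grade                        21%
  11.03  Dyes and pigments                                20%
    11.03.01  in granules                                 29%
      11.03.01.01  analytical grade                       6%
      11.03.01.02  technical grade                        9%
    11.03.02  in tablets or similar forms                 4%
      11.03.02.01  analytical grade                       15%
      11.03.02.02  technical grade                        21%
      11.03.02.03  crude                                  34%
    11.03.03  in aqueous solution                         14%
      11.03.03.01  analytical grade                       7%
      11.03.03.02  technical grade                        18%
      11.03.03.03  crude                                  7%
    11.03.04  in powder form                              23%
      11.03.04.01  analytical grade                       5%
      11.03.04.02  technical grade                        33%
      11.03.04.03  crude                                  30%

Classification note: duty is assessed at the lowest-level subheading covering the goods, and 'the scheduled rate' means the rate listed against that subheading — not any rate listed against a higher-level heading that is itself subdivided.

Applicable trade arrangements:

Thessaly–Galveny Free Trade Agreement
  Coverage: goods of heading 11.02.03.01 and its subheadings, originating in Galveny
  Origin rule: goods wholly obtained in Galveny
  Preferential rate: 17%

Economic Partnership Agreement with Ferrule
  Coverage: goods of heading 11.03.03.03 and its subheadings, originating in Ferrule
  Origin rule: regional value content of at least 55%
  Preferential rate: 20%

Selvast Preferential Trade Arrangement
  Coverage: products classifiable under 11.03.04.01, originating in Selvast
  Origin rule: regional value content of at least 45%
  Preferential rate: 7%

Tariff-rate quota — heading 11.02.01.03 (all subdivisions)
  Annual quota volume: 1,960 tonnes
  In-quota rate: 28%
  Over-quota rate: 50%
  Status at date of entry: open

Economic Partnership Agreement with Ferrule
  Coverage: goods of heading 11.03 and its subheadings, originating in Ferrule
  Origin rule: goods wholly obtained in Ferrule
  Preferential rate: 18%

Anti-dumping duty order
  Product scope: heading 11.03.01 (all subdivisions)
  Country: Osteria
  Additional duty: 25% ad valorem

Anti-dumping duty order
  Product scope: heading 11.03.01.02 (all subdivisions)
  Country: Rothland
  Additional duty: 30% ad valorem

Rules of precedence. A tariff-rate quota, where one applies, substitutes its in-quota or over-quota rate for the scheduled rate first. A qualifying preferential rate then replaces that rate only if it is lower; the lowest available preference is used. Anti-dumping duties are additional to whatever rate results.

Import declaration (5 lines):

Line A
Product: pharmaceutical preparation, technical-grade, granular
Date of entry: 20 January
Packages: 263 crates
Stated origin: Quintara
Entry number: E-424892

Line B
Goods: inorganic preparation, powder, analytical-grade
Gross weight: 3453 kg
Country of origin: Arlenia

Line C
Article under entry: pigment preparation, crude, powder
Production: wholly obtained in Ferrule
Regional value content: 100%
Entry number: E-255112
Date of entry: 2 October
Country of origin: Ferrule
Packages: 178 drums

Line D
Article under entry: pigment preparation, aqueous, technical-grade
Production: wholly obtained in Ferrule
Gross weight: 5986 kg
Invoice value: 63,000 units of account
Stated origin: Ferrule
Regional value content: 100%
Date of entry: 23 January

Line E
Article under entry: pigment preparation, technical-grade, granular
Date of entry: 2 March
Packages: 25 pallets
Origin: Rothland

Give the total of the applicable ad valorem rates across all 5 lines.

111%

Line A: pharmaceutical → 11.01; granular → 11.01.02; technical-grade → 11.01.02.02. Scheduled 26%. No special measure applies. → 26%.
Line B: inorganic → 11.02; powder → 11.02.01; analytical-grade → 11.02.01.02. Scheduled 10%. No special measure applies. → 10%.
Line C: pigment → 11.03; powder → 11.03.04; crude → 11.03.04.03. Scheduled 30%. Ferrule agreement on 11.03.03.03: 11.03.04.03 not covered; Ferrule agreement on 11.03: wholly obtained → 18% available; preferential 18%. → 18%.
Line D: pigment → 11.03; aqueous → 11.03.03; technical-grade → 11.03.03.02. Scheduled 18%. Ferrule agreement on 11.03.03.03: 11.03.03.02 not covered; Ferrule agreement on 11.03: wholly obtained → 18% available; preference 18% not lower than 18% → no reduction. → 18%.
Line E: pigment → 11.03; granular → 11.03.01; technical-grade → 11.03.01.02. Scheduled 9%. anti-dumping (Rothland, 11.03.01.02): +30%; total 9% + 30% = 39%. → 39%.
Sum: 26% + 10% + 18% + 18% + 39% = 111%.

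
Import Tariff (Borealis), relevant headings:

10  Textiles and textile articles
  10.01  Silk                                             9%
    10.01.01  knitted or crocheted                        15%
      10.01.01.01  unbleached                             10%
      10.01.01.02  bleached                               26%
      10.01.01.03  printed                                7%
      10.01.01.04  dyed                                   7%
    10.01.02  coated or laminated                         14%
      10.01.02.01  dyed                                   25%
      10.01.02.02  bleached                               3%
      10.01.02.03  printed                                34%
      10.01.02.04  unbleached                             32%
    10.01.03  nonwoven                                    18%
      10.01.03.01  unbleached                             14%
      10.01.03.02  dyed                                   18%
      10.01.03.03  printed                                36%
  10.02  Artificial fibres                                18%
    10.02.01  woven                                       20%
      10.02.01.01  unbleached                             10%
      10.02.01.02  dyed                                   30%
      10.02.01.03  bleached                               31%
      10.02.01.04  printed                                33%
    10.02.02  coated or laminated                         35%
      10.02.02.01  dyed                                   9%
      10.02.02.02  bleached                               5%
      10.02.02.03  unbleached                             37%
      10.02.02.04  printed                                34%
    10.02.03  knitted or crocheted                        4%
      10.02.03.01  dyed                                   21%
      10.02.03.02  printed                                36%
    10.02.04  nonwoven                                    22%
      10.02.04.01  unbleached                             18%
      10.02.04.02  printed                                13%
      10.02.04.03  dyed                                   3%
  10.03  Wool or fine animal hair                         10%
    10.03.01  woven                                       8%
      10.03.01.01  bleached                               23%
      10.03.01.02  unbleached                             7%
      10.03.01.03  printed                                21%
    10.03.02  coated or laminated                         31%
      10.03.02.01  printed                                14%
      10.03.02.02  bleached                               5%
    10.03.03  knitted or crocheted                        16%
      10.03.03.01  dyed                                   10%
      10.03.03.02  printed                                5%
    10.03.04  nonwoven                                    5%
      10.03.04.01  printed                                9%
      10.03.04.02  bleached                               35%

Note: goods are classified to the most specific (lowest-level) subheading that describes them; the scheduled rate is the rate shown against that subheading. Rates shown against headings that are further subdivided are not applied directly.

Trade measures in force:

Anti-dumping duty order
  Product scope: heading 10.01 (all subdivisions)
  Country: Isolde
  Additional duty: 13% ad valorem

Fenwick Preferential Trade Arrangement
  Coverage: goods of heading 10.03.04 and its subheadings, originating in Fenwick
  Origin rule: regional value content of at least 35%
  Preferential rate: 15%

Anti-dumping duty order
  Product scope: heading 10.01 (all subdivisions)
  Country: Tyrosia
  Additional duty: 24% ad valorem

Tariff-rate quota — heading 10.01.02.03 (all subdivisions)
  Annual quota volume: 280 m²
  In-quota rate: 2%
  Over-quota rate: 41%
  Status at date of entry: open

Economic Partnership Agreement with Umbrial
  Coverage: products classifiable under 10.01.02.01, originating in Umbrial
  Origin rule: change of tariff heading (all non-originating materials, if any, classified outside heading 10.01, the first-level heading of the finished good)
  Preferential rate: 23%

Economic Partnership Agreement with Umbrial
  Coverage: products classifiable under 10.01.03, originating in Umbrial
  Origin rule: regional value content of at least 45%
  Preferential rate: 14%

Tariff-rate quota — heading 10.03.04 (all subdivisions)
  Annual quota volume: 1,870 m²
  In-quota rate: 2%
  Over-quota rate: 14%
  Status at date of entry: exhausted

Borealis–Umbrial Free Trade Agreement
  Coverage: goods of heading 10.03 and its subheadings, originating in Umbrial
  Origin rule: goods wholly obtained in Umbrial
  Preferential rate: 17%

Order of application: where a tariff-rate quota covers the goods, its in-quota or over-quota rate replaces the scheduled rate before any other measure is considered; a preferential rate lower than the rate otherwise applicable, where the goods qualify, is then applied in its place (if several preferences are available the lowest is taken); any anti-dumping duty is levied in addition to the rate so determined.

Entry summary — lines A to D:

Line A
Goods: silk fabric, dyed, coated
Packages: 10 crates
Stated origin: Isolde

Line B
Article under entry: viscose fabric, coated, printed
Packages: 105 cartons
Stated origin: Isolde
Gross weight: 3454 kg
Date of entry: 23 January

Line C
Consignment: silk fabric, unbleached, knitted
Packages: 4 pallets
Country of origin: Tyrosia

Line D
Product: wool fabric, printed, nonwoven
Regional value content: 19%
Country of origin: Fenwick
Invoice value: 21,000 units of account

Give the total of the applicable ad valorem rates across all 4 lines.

120%

Line A: silk → 10.01; coated → 10.01.02; dyed → 10.01.02.01. Scheduled 25%. anti-dumping (Isolde, 10.01): +13%; total 25% + 13% = 38%. → 38%.
Line B: viscose → 10.02; coated → 10.02.02; printed → 10.02.02.04. Scheduled 34%. No special measure applies. → 34%.
Line C: silk → 10.01; knitted → 10.01.01; unbleached → 10.01.01.01. Scheduled 10%. anti-dumping (Tyrosia, 10.01): +24%; total 10% + 24% = 34%. → 34%.
Line D: wool → 10.03; nonwoven → 10.03.04; printed → 10.03.04.01. Scheduled 9%. quota on 10.03.04 exhausted → over-quota 14%; Fenwick agreement on 10.03.04: RVC < 35%. → 14%.
Sum: 38% + 34% + 34% + 14% = 120%.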